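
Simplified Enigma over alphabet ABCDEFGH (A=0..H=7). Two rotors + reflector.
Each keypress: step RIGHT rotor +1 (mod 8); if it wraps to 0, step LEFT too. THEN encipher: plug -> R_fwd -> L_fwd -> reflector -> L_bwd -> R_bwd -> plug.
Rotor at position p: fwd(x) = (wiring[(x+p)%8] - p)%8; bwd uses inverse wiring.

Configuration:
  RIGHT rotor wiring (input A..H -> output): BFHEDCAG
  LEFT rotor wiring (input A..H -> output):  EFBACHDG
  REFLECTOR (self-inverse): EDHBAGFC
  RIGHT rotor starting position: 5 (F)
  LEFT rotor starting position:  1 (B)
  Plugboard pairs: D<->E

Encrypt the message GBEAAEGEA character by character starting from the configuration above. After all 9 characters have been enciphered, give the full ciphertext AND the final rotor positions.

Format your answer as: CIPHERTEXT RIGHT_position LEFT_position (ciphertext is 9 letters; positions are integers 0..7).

Answer: ADCFBGFGG 6 2

Derivation:
Char 1 ('G'): step: R->6, L=1; G->plug->G->R->F->L->C->refl->H->L'->C->R'->A->plug->A
Char 2 ('B'): step: R->7, L=1; B->plug->B->R->C->L->H->refl->C->L'->F->R'->E->plug->D
Char 3 ('E'): step: R->0, L->2 (L advanced); E->plug->D->R->E->L->B->refl->D->L'->H->R'->C->plug->C
Char 4 ('A'): step: R->1, L=2; A->plug->A->R->E->L->B->refl->D->L'->H->R'->F->plug->F
Char 5 ('A'): step: R->2, L=2; A->plug->A->R->F->L->E->refl->A->L'->C->R'->B->plug->B
Char 6 ('E'): step: R->3, L=2; E->plug->D->R->F->L->E->refl->A->L'->C->R'->G->plug->G
Char 7 ('G'): step: R->4, L=2; G->plug->G->R->D->L->F->refl->G->L'->B->R'->F->plug->F
Char 8 ('E'): step: R->5, L=2; E->plug->D->R->E->L->B->refl->D->L'->H->R'->G->plug->G
Char 9 ('A'): step: R->6, L=2; A->plug->A->R->C->L->A->refl->E->L'->F->R'->G->plug->G
Final: ciphertext=ADCFBGFGG, RIGHT=6, LEFT=2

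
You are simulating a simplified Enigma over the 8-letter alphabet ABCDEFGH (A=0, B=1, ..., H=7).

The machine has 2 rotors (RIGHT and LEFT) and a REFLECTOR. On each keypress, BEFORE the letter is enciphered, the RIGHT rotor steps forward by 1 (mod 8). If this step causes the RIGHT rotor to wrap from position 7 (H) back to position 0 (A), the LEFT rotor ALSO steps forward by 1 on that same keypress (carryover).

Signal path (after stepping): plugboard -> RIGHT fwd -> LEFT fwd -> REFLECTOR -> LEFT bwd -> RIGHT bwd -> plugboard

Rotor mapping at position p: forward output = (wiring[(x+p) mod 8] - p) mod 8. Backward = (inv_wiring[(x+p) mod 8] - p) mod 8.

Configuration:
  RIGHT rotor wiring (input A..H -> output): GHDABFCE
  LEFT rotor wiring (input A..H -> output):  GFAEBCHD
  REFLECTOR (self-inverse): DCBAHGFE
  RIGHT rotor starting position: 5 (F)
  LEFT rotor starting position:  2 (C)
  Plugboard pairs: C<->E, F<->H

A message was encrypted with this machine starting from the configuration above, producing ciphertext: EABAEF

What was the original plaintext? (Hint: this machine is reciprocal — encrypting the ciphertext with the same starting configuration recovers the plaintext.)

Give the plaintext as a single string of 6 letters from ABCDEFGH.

Char 1 ('E'): step: R->6, L=2; E->plug->C->R->A->L->G->refl->F->L'->E->R'->A->plug->A
Char 2 ('A'): step: R->7, L=2; A->plug->A->R->F->L->B->refl->C->L'->B->R'->E->plug->C
Char 3 ('B'): step: R->0, L->3 (L advanced); B->plug->B->R->H->L->F->refl->G->L'->B->R'->E->plug->C
Char 4 ('A'): step: R->1, L=3; A->plug->A->R->G->L->C->refl->B->L'->A->R'->D->plug->D
Char 5 ('E'): step: R->2, L=3; E->plug->C->R->H->L->F->refl->G->L'->B->R'->A->plug->A
Char 6 ('F'): step: R->3, L=3; F->plug->H->R->A->L->B->refl->C->L'->G->R'->B->plug->B

Answer: ACCDAB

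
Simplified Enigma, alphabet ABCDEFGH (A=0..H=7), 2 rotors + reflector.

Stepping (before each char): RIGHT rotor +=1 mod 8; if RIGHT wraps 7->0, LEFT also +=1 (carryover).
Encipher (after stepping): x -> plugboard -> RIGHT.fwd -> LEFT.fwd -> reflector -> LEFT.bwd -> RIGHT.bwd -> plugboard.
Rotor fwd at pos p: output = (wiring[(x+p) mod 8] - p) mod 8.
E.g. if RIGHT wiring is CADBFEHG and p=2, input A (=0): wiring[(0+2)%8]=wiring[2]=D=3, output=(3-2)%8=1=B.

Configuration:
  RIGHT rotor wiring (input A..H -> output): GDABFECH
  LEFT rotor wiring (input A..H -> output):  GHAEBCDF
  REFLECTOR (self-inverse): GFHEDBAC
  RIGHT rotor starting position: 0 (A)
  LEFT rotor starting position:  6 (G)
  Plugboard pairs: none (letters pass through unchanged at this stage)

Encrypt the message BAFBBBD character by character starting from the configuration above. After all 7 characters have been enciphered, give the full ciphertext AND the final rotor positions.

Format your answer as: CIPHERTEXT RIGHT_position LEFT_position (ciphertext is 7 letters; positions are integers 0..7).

Char 1 ('B'): step: R->1, L=6; B->plug->B->R->H->L->E->refl->D->L'->G->R'->G->plug->G
Char 2 ('A'): step: R->2, L=6; A->plug->A->R->G->L->D->refl->E->L'->H->R'->B->plug->B
Char 3 ('F'): step: R->3, L=6; F->plug->F->R->D->L->B->refl->F->L'->A->R'->G->plug->G
Char 4 ('B'): step: R->4, L=6; B->plug->B->R->A->L->F->refl->B->L'->D->R'->D->plug->D
Char 5 ('B'): step: R->5, L=6; B->plug->B->R->F->L->G->refl->A->L'->C->R'->C->plug->C
Char 6 ('B'): step: R->6, L=6; B->plug->B->R->B->L->H->refl->C->L'->E->R'->A->plug->A
Char 7 ('D'): step: R->7, L=6; D->plug->D->R->B->L->H->refl->C->L'->E->R'->C->plug->C
Final: ciphertext=GBGDCAC, RIGHT=7, LEFT=6

Answer: GBGDCAC 7 6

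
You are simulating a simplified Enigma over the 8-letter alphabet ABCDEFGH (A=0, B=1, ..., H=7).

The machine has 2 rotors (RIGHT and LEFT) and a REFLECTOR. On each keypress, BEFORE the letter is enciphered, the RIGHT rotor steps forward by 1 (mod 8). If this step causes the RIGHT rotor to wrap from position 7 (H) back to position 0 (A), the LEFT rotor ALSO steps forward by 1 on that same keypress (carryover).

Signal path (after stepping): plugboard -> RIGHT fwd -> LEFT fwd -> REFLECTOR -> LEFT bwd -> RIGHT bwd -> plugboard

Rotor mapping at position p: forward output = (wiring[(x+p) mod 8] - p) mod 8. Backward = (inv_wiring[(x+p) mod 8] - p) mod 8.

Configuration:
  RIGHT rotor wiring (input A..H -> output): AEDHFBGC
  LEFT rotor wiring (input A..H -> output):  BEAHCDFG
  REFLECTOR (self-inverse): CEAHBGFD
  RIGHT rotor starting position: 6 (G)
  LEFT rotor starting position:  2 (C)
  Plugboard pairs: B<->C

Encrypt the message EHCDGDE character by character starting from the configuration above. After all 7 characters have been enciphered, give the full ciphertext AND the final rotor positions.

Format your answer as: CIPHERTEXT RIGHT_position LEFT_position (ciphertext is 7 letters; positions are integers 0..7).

Char 1 ('E'): step: R->7, L=2; E->plug->E->R->A->L->G->refl->F->L'->B->R'->B->plug->C
Char 2 ('H'): step: R->0, L->3 (L advanced); H->plug->H->R->C->L->A->refl->C->L'->D->R'->C->plug->B
Char 3 ('C'): step: R->1, L=3; C->plug->B->R->C->L->A->refl->C->L'->D->R'->A->plug->A
Char 4 ('D'): step: R->2, L=3; D->plug->D->R->H->L->F->refl->G->L'->F->R'->B->plug->C
Char 5 ('G'): step: R->3, L=3; G->plug->G->R->B->L->H->refl->D->L'->E->R'->A->plug->A
Char 6 ('D'): step: R->4, L=3; D->plug->D->R->G->L->B->refl->E->L'->A->R'->F->plug->F
Char 7 ('E'): step: R->5, L=3; E->plug->E->R->H->L->F->refl->G->L'->F->R'->C->plug->B
Final: ciphertext=CBACAFB, RIGHT=5, LEFT=3

Answer: CBACAFB 5 3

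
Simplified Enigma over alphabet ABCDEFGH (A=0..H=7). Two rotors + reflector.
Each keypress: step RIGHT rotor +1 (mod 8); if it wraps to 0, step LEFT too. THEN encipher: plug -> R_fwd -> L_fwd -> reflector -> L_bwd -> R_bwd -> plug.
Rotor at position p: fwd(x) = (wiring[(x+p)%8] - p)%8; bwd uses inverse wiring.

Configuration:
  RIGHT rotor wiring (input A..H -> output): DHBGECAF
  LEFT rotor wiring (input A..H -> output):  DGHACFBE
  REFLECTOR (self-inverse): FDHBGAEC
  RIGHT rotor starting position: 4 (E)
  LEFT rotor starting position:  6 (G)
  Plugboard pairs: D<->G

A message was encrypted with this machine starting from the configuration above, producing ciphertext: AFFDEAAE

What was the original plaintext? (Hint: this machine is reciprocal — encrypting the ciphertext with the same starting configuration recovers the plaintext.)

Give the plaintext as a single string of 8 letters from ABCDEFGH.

Char 1 ('A'): step: R->5, L=6; A->plug->A->R->F->L->C->refl->H->L'->H->R'->H->plug->H
Char 2 ('F'): step: R->6, L=6; F->plug->F->R->A->L->D->refl->B->L'->E->R'->H->plug->H
Char 3 ('F'): step: R->7, L=6; F->plug->F->R->F->L->C->refl->H->L'->H->R'->E->plug->E
Char 4 ('D'): step: R->0, L->7 (L advanced); D->plug->G->R->A->L->F->refl->A->L'->D->R'->A->plug->A
Char 5 ('E'): step: R->1, L=7; E->plug->E->R->B->L->E->refl->G->L'->G->R'->A->plug->A
Char 6 ('A'): step: R->2, L=7; A->plug->A->R->H->L->C->refl->H->L'->C->R'->C->plug->C
Char 7 ('A'): step: R->3, L=7; A->plug->A->R->D->L->A->refl->F->L'->A->R'->F->plug->F
Char 8 ('E'): step: R->4, L=7; E->plug->E->R->H->L->C->refl->H->L'->C->R'->H->plug->H

Answer: HHEAACFH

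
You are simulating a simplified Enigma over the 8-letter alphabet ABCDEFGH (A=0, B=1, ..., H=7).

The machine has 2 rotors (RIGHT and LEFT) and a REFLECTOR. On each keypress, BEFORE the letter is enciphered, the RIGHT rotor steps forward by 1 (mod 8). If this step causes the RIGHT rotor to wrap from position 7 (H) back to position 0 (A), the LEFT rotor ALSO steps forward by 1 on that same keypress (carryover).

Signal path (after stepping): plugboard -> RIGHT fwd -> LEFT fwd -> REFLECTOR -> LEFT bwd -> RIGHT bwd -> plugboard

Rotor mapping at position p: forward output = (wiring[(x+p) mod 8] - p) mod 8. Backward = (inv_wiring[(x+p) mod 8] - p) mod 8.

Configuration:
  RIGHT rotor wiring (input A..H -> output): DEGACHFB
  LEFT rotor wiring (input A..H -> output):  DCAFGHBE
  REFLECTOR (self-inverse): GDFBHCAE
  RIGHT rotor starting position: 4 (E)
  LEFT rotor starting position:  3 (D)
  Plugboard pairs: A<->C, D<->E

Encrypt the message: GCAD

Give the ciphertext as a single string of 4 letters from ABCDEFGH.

Char 1 ('G'): step: R->5, L=3; G->plug->G->R->D->L->G->refl->A->L'->F->R'->H->plug->H
Char 2 ('C'): step: R->6, L=3; C->plug->A->R->H->L->F->refl->C->L'->A->R'->E->plug->D
Char 3 ('A'): step: R->7, L=3; A->plug->C->R->F->L->A->refl->G->L'->D->R'->F->plug->F
Char 4 ('D'): step: R->0, L->4 (L advanced); D->plug->E->R->C->L->F->refl->C->L'->A->R'->D->plug->E

Answer: HDFE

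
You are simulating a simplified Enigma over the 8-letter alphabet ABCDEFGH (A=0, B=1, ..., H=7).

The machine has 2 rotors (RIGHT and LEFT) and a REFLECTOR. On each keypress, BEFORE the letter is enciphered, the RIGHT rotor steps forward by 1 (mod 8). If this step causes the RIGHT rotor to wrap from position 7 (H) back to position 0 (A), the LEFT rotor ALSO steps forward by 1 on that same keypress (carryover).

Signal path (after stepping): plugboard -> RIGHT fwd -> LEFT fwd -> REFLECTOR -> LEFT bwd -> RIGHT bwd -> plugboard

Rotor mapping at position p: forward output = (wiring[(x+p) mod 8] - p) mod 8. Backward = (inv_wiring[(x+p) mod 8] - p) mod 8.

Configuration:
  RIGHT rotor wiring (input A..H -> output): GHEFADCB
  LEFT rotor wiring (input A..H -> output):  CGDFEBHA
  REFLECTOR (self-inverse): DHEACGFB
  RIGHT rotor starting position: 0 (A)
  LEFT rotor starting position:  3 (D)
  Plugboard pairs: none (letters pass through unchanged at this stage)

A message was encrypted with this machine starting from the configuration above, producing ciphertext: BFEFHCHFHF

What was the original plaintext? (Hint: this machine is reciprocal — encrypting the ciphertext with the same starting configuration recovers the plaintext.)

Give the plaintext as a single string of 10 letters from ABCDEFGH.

Answer: GCDGGBCDBC

Derivation:
Char 1 ('B'): step: R->1, L=3; B->plug->B->R->D->L->E->refl->C->L'->A->R'->G->plug->G
Char 2 ('F'): step: R->2, L=3; F->plug->F->R->H->L->A->refl->D->L'->G->R'->C->plug->C
Char 3 ('E'): step: R->3, L=3; E->plug->E->R->G->L->D->refl->A->L'->H->R'->D->plug->D
Char 4 ('F'): step: R->4, L=3; F->plug->F->R->D->L->E->refl->C->L'->A->R'->G->plug->G
Char 5 ('H'): step: R->5, L=3; H->plug->H->R->D->L->E->refl->C->L'->A->R'->G->plug->G
Char 6 ('C'): step: R->6, L=3; C->plug->C->R->A->L->C->refl->E->L'->D->R'->B->plug->B
Char 7 ('H'): step: R->7, L=3; H->plug->H->R->D->L->E->refl->C->L'->A->R'->C->plug->C
Char 8 ('F'): step: R->0, L->4 (L advanced); F->plug->F->R->D->L->E->refl->C->L'->F->R'->D->plug->D
Char 9 ('H'): step: R->1, L=4; H->plug->H->R->F->L->C->refl->E->L'->D->R'->B->plug->B
Char 10 ('F'): step: R->2, L=4; F->plug->F->R->H->L->B->refl->H->L'->G->R'->C->plug->C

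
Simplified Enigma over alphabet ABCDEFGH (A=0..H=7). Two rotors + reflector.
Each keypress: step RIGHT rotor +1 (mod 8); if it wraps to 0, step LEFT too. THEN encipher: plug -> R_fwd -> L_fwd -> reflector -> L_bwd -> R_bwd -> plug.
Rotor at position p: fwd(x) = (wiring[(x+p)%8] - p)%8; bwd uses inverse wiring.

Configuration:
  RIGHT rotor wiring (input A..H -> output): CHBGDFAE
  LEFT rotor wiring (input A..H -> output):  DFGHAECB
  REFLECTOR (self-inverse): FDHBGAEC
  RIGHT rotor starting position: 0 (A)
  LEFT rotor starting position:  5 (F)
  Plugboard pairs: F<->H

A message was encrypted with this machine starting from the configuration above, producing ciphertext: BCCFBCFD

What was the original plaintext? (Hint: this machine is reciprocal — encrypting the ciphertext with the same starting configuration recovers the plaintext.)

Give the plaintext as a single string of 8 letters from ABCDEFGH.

Char 1 ('B'): step: R->1, L=5; B->plug->B->R->A->L->H->refl->C->L'->G->R'->A->plug->A
Char 2 ('C'): step: R->2, L=5; C->plug->C->R->B->L->F->refl->A->L'->E->R'->B->plug->B
Char 3 ('C'): step: R->3, L=5; C->plug->C->R->C->L->E->refl->G->L'->D->R'->A->plug->A
Char 4 ('F'): step: R->4, L=5; F->plug->H->R->C->L->E->refl->G->L'->D->R'->F->plug->H
Char 5 ('B'): step: R->5, L=5; B->plug->B->R->D->L->G->refl->E->L'->C->R'->E->plug->E
Char 6 ('C'): step: R->6, L=5; C->plug->C->R->E->L->A->refl->F->L'->B->R'->D->plug->D
Char 7 ('F'): step: R->7, L=5; F->plug->H->R->B->L->F->refl->A->L'->E->R'->F->plug->H
Char 8 ('D'): step: R->0, L->6 (L advanced); D->plug->D->R->G->L->C->refl->H->L'->D->R'->E->plug->E

Answer: ABAHEDHE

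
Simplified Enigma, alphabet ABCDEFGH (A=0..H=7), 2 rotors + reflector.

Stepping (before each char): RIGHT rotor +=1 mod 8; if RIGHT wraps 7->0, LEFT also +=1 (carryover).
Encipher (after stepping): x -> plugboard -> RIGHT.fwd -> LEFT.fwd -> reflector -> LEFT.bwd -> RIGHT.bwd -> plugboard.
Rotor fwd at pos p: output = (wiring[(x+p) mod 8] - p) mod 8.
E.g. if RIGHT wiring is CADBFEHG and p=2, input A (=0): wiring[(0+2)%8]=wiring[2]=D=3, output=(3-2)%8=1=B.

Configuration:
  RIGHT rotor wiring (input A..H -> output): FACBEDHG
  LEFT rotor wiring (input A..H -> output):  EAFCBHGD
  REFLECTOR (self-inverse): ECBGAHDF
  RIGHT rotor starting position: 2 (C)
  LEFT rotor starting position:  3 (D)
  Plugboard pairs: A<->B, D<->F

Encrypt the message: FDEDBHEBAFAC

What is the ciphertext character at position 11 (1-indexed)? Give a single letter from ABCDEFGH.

Char 1 ('F'): step: R->3, L=3; F->plug->D->R->E->L->A->refl->E->L'->C->R'->F->plug->D
Char 2 ('D'): step: R->4, L=3; D->plug->F->R->E->L->A->refl->E->L'->C->R'->D->plug->F
Char 3 ('E'): step: R->5, L=3; E->plug->E->R->D->L->D->refl->G->L'->B->R'->C->plug->C
Char 4 ('D'): step: R->6, L=3; D->plug->F->R->D->L->D->refl->G->L'->B->R'->A->plug->B
Char 5 ('B'): step: R->7, L=3; B->plug->A->R->H->L->C->refl->B->L'->F->R'->F->plug->D
Char 6 ('H'): step: R->0, L->4 (L advanced); H->plug->H->R->G->L->B->refl->C->L'->C->R'->C->plug->C
Char 7 ('E'): step: R->1, L=4; E->plug->E->R->C->L->C->refl->B->L'->G->R'->F->plug->D
Char 8 ('B'): step: R->2, L=4; B->plug->A->R->A->L->F->refl->H->L'->D->R'->G->plug->G
Char 9 ('A'): step: R->3, L=4; A->plug->B->R->B->L->D->refl->G->L'->H->R'->H->plug->H
Char 10 ('F'): step: R->4, L=4; F->plug->D->R->C->L->C->refl->B->L'->G->R'->G->plug->G
Char 11 ('A'): step: R->5, L=4; A->plug->B->R->C->L->C->refl->B->L'->G->R'->A->plug->B

B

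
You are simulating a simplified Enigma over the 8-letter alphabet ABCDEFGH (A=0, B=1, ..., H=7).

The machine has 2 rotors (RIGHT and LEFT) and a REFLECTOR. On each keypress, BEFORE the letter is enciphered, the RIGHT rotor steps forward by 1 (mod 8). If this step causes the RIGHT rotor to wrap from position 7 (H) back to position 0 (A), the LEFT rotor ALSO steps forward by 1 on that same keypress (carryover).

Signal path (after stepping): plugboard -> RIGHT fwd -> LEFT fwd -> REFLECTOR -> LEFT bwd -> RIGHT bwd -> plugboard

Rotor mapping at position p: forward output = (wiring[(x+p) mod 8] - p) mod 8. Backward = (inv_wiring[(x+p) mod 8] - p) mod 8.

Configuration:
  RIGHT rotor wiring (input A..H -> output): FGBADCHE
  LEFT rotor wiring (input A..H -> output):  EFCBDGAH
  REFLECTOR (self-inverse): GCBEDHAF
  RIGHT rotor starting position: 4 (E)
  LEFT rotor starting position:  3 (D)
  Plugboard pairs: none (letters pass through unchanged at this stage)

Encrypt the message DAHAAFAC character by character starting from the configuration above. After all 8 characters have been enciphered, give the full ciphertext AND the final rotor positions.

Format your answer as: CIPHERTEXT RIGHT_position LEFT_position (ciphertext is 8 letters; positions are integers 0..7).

Char 1 ('D'): step: R->5, L=3; D->plug->D->R->A->L->G->refl->A->L'->B->R'->E->plug->E
Char 2 ('A'): step: R->6, L=3; A->plug->A->R->B->L->A->refl->G->L'->A->R'->D->plug->D
Char 3 ('H'): step: R->7, L=3; H->plug->H->R->A->L->G->refl->A->L'->B->R'->E->plug->E
Char 4 ('A'): step: R->0, L->4 (L advanced); A->plug->A->R->F->L->B->refl->C->L'->B->R'->C->plug->C
Char 5 ('A'): step: R->1, L=4; A->plug->A->R->F->L->B->refl->C->L'->B->R'->E->plug->E
Char 6 ('F'): step: R->2, L=4; F->plug->F->R->C->L->E->refl->D->L'->D->R'->G->plug->G
Char 7 ('A'): step: R->3, L=4; A->plug->A->R->F->L->B->refl->C->L'->B->R'->E->plug->E
Char 8 ('C'): step: R->4, L=4; C->plug->C->R->D->L->D->refl->E->L'->C->R'->F->plug->F
Final: ciphertext=EDECEGEF, RIGHT=4, LEFT=4

Answer: EDECEGEF 4 4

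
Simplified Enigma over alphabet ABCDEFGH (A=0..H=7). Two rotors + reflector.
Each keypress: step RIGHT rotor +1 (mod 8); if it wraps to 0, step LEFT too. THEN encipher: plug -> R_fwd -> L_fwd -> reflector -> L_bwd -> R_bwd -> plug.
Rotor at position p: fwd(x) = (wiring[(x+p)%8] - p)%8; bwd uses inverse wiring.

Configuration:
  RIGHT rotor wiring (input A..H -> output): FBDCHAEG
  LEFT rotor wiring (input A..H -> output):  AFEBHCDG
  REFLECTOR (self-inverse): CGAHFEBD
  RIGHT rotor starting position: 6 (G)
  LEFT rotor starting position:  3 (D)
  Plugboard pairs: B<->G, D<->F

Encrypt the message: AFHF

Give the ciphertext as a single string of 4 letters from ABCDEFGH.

Answer: DDEB

Derivation:
Char 1 ('A'): step: R->7, L=3; A->plug->A->R->H->L->B->refl->G->L'->A->R'->F->plug->D
Char 2 ('F'): step: R->0, L->4 (L advanced); F->plug->D->R->C->L->H->refl->D->L'->A->R'->F->plug->D
Char 3 ('H'): step: R->1, L=4; H->plug->H->R->E->L->E->refl->F->L'->H->R'->E->plug->E
Char 4 ('F'): step: R->2, L=4; F->plug->D->R->G->L->A->refl->C->L'->D->R'->G->plug->B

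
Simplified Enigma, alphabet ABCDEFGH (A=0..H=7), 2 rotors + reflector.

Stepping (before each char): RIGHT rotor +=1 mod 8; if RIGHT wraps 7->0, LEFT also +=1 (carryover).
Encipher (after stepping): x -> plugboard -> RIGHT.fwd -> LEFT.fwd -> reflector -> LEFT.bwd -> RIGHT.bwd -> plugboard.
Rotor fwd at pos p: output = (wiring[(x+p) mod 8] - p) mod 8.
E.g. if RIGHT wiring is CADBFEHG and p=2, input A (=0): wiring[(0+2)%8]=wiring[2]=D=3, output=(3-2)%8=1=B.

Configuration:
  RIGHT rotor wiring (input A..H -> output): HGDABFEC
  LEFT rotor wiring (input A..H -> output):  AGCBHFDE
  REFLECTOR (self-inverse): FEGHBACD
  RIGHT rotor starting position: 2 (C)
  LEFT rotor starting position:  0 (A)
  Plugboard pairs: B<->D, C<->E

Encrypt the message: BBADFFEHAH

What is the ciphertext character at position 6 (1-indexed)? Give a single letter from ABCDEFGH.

Char 1 ('B'): step: R->3, L=0; B->plug->D->R->B->L->G->refl->C->L'->C->R'->C->plug->E
Char 2 ('B'): step: R->4, L=0; B->plug->D->R->G->L->D->refl->H->L'->E->R'->H->plug->H
Char 3 ('A'): step: R->5, L=0; A->plug->A->R->A->L->A->refl->F->L'->F->R'->C->plug->E
Char 4 ('D'): step: R->6, L=0; D->plug->B->R->E->L->H->refl->D->L'->G->R'->A->plug->A
Char 5 ('F'): step: R->7, L=0; F->plug->F->R->C->L->C->refl->G->L'->B->R'->E->plug->C
Char 6 ('F'): step: R->0, L->1 (L advanced); F->plug->F->R->F->L->C->refl->G->L'->D->R'->C->plug->E

E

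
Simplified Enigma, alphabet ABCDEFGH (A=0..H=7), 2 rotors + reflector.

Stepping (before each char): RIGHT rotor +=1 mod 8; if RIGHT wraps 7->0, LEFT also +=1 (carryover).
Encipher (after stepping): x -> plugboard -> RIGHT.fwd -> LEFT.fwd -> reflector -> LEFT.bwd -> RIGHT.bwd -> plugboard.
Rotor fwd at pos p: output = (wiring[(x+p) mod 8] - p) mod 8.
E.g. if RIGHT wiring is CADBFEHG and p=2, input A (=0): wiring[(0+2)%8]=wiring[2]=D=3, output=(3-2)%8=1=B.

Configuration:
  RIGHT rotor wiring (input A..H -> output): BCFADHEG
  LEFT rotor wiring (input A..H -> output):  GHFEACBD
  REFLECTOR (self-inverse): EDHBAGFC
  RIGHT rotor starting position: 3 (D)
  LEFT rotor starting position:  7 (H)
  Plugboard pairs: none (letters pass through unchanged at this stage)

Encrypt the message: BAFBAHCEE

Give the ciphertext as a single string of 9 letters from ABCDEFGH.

Answer: HFBGCDDCG

Derivation:
Char 1 ('B'): step: R->4, L=7; B->plug->B->R->D->L->G->refl->F->L'->E->R'->H->plug->H
Char 2 ('A'): step: R->5, L=7; A->plug->A->R->C->L->A->refl->E->L'->A->R'->F->plug->F
Char 3 ('F'): step: R->6, L=7; F->plug->F->R->C->L->A->refl->E->L'->A->R'->B->plug->B
Char 4 ('B'): step: R->7, L=7; B->plug->B->R->C->L->A->refl->E->L'->A->R'->G->plug->G
Char 5 ('A'): step: R->0, L->0 (L advanced); A->plug->A->R->B->L->H->refl->C->L'->F->R'->C->plug->C
Char 6 ('H'): step: R->1, L=0; H->plug->H->R->A->L->G->refl->F->L'->C->R'->D->plug->D
Char 7 ('C'): step: R->2, L=0; C->plug->C->R->B->L->H->refl->C->L'->F->R'->D->plug->D
Char 8 ('E'): step: R->3, L=0; E->plug->E->R->D->L->E->refl->A->L'->E->R'->C->plug->C
Char 9 ('E'): step: R->4, L=0; E->plug->E->R->F->L->C->refl->H->L'->B->R'->G->plug->G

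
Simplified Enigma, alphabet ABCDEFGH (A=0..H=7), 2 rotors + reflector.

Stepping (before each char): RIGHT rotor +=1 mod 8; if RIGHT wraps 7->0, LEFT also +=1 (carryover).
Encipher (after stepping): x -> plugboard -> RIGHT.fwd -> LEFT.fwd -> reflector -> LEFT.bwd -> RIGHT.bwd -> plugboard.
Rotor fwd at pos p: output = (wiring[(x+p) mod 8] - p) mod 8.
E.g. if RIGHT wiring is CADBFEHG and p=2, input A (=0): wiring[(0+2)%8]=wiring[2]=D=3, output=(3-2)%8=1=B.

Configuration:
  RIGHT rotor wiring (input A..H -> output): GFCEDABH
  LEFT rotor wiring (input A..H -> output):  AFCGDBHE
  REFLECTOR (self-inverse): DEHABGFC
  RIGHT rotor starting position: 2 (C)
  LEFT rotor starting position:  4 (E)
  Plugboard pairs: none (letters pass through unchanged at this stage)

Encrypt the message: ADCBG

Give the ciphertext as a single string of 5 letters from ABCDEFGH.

Char 1 ('A'): step: R->3, L=4; A->plug->A->R->B->L->F->refl->G->L'->G->R'->D->plug->D
Char 2 ('D'): step: R->4, L=4; D->plug->D->R->D->L->A->refl->D->L'->C->R'->E->plug->E
Char 3 ('C'): step: R->5, L=4; C->plug->C->R->C->L->D->refl->A->L'->D->R'->A->plug->A
Char 4 ('B'): step: R->6, L=4; B->plug->B->R->B->L->F->refl->G->L'->G->R'->F->plug->F
Char 5 ('G'): step: R->7, L=4; G->plug->G->R->B->L->F->refl->G->L'->G->R'->C->plug->C

Answer: DEAFC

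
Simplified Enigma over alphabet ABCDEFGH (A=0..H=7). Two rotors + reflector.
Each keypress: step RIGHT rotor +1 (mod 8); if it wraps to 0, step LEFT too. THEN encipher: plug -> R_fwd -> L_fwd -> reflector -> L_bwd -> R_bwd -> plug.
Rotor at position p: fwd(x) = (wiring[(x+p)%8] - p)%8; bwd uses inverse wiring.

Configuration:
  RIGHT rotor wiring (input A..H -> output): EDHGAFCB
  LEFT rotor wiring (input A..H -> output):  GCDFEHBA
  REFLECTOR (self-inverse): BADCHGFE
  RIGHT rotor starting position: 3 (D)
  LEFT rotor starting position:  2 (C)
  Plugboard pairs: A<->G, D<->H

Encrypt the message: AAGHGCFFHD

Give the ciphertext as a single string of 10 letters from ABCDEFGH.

Char 1 ('A'): step: R->4, L=2; A->plug->G->R->D->L->F->refl->G->L'->F->R'->D->plug->H
Char 2 ('A'): step: R->5, L=2; A->plug->G->R->B->L->D->refl->C->L'->C->R'->F->plug->F
Char 3 ('G'): step: R->6, L=2; G->plug->A->R->E->L->H->refl->E->L'->G->R'->C->plug->C
Char 4 ('H'): step: R->7, L=2; H->plug->D->R->A->L->B->refl->A->L'->H->R'->E->plug->E
Char 5 ('G'): step: R->0, L->3 (L advanced); G->plug->A->R->E->L->F->refl->G->L'->D->R'->B->plug->B
Char 6 ('C'): step: R->1, L=3; C->plug->C->R->F->L->D->refl->C->L'->A->R'->G->plug->A
Char 7 ('F'): step: R->2, L=3; F->plug->F->R->H->L->A->refl->B->L'->B->R'->H->plug->D
Char 8 ('F'): step: R->3, L=3; F->plug->F->R->B->L->B->refl->A->L'->H->R'->D->plug->H
Char 9 ('H'): step: R->4, L=3; H->plug->D->R->F->L->D->refl->C->L'->A->R'->E->plug->E
Char 10 ('D'): step: R->5, L=3; D->plug->H->R->D->L->G->refl->F->L'->E->R'->C->plug->C

Answer: HFCEBADHEC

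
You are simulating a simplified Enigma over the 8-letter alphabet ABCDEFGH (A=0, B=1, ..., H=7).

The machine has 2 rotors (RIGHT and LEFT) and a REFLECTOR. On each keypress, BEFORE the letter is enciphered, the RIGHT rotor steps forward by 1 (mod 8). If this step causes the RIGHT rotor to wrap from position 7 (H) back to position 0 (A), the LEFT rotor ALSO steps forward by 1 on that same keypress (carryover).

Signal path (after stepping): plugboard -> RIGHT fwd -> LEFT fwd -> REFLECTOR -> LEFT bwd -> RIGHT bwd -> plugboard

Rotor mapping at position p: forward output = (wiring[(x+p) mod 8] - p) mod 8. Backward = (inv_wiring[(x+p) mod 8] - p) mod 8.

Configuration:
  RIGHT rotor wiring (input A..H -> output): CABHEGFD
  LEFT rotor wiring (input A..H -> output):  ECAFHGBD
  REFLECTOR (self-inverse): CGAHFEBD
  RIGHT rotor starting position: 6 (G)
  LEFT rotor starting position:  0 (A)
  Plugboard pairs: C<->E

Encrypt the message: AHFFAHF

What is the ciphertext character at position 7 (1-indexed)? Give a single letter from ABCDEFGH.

Char 1 ('A'): step: R->7, L=0; A->plug->A->R->E->L->H->refl->D->L'->H->R'->G->plug->G
Char 2 ('H'): step: R->0, L->1 (L advanced); H->plug->H->R->D->L->G->refl->B->L'->A->R'->B->plug->B
Char 3 ('F'): step: R->1, L=1; F->plug->F->R->E->L->F->refl->E->L'->C->R'->G->plug->G
Char 4 ('F'): step: R->2, L=1; F->plug->F->R->B->L->H->refl->D->L'->H->R'->A->plug->A
Char 5 ('A'): step: R->3, L=1; A->plug->A->R->E->L->F->refl->E->L'->C->R'->D->plug->D
Char 6 ('H'): step: R->4, L=1; H->plug->H->R->D->L->G->refl->B->L'->A->R'->A->plug->A
Char 7 ('F'): step: R->5, L=1; F->plug->F->R->E->L->F->refl->E->L'->C->R'->G->plug->G

G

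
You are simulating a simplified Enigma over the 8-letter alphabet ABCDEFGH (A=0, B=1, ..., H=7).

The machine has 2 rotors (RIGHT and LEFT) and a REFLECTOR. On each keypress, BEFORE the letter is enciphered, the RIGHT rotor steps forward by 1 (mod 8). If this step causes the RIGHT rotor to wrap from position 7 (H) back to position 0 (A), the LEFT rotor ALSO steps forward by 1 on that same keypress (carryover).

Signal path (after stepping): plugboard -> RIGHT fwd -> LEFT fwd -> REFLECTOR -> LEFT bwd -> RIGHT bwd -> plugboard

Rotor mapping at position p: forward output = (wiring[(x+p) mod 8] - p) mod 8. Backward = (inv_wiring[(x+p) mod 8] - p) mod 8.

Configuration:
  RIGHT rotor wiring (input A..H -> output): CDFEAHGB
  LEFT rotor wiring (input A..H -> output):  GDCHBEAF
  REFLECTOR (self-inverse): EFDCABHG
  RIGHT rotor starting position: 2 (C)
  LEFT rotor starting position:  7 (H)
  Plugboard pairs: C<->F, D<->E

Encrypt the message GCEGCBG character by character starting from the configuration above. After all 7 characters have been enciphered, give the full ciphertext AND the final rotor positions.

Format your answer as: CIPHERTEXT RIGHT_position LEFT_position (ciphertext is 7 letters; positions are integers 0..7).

Char 1 ('G'): step: R->3, L=7; G->plug->G->R->A->L->G->refl->H->L'->B->R'->A->plug->A
Char 2 ('C'): step: R->4, L=7; C->plug->F->R->H->L->B->refl->F->L'->G->R'->E->plug->D
Char 3 ('E'): step: R->5, L=7; E->plug->D->R->F->L->C->refl->D->L'->D->R'->H->plug->H
Char 4 ('G'): step: R->6, L=7; G->plug->G->R->C->L->E->refl->A->L'->E->R'->C->plug->F
Char 5 ('C'): step: R->7, L=7; C->plug->F->R->B->L->H->refl->G->L'->A->R'->G->plug->G
Char 6 ('B'): step: R->0, L->0 (L advanced); B->plug->B->R->D->L->H->refl->G->L'->A->R'->E->plug->D
Char 7 ('G'): step: R->1, L=0; G->plug->G->R->A->L->G->refl->H->L'->D->R'->C->plug->F
Final: ciphertext=ADHFGDF, RIGHT=1, LEFT=0

Answer: ADHFGDF 1 0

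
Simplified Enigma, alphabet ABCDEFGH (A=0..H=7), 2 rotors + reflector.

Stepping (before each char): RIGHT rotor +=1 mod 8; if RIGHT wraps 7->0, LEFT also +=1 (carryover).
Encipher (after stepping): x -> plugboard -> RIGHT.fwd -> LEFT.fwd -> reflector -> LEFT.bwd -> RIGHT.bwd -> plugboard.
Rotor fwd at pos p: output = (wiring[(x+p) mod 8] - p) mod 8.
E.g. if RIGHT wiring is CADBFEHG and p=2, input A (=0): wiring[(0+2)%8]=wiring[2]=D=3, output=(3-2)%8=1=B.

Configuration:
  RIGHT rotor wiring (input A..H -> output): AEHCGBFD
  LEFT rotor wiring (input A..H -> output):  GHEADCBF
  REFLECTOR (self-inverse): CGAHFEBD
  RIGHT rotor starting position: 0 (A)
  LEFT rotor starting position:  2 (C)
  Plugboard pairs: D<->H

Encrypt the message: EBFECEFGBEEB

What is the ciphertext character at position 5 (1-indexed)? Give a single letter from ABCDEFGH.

Char 1 ('E'): step: R->1, L=2; E->plug->E->R->A->L->C->refl->A->L'->D->R'->A->plug->A
Char 2 ('B'): step: R->2, L=2; B->plug->B->R->A->L->C->refl->A->L'->D->R'->E->plug->E
Char 3 ('F'): step: R->3, L=2; F->plug->F->R->F->L->D->refl->H->L'->E->R'->H->plug->D
Char 4 ('E'): step: R->4, L=2; E->plug->E->R->E->L->H->refl->D->L'->F->R'->B->plug->B
Char 5 ('C'): step: R->5, L=2; C->plug->C->R->G->L->E->refl->F->L'->H->R'->E->plug->E

E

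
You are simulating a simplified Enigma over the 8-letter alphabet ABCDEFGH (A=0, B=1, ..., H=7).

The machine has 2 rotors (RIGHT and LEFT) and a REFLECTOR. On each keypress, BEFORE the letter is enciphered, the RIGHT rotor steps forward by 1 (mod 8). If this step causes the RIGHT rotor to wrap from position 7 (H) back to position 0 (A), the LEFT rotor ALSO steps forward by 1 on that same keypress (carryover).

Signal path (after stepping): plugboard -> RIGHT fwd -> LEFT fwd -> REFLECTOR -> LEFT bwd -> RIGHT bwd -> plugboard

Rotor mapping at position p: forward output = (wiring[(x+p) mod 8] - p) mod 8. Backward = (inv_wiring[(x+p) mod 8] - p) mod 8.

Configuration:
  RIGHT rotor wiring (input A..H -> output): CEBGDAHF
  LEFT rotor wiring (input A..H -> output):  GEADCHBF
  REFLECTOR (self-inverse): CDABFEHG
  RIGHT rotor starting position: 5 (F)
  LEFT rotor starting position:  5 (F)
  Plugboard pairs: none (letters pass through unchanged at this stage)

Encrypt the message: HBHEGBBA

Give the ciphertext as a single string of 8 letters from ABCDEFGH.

Answer: FCDBAFHG

Derivation:
Char 1 ('H'): step: R->6, L=5; H->plug->H->R->C->L->A->refl->C->L'->A->R'->F->plug->F
Char 2 ('B'): step: R->7, L=5; B->plug->B->R->D->L->B->refl->D->L'->F->R'->C->plug->C
Char 3 ('H'): step: R->0, L->6 (L advanced); H->plug->H->R->F->L->F->refl->E->L'->G->R'->D->plug->D
Char 4 ('E'): step: R->1, L=6; E->plug->E->R->H->L->B->refl->D->L'->A->R'->B->plug->B
Char 5 ('G'): step: R->2, L=6; G->plug->G->R->A->L->D->refl->B->L'->H->R'->A->plug->A
Char 6 ('B'): step: R->3, L=6; B->plug->B->R->A->L->D->refl->B->L'->H->R'->F->plug->F
Char 7 ('B'): step: R->4, L=6; B->plug->B->R->E->L->C->refl->A->L'->C->R'->H->plug->H
Char 8 ('A'): step: R->5, L=6; A->plug->A->R->D->L->G->refl->H->L'->B->R'->G->plug->G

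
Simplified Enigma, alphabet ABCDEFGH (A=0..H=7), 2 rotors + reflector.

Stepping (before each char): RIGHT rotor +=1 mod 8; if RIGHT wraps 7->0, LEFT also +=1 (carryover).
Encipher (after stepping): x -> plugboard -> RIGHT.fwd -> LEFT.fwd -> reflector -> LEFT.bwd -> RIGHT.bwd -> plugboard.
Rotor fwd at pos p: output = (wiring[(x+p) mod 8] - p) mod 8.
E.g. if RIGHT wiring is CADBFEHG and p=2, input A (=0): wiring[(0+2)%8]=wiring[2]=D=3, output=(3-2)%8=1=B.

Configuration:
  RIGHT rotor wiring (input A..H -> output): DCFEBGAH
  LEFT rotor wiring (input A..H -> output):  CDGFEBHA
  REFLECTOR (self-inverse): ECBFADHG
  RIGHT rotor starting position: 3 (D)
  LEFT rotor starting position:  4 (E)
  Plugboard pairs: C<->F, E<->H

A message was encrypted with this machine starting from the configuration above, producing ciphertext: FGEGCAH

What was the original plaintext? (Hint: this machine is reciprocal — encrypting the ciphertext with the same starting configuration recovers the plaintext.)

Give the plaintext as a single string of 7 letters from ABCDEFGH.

Answer: ADGDGHE

Derivation:
Char 1 ('F'): step: R->4, L=4; F->plug->C->R->E->L->G->refl->H->L'->F->R'->A->plug->A
Char 2 ('G'): step: R->5, L=4; G->plug->G->R->H->L->B->refl->C->L'->G->R'->D->plug->D
Char 3 ('E'): step: R->6, L=4; E->plug->H->R->A->L->A->refl->E->L'->D->R'->G->plug->G
Char 4 ('G'): step: R->7, L=4; G->plug->G->R->H->L->B->refl->C->L'->G->R'->D->plug->D
Char 5 ('C'): step: R->0, L->5 (L advanced); C->plug->F->R->G->L->A->refl->E->L'->A->R'->G->plug->G
Char 6 ('A'): step: R->1, L=5; A->plug->A->R->B->L->C->refl->B->L'->F->R'->E->plug->H
Char 7 ('H'): step: R->2, L=5; H->plug->E->R->G->L->A->refl->E->L'->A->R'->H->plug->E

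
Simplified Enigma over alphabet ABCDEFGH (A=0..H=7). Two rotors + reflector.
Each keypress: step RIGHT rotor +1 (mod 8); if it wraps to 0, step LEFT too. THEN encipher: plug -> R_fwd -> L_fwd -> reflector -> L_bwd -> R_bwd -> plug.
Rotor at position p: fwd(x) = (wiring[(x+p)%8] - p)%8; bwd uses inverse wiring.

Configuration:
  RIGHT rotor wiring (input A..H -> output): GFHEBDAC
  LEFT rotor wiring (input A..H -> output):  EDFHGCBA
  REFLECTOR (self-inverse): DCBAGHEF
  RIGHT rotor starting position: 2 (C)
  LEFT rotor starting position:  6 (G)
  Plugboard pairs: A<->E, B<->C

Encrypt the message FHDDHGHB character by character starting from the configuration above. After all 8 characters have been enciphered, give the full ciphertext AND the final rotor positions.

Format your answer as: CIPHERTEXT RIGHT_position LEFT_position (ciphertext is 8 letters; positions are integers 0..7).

Answer: HDBEABGF 2 7

Derivation:
Char 1 ('F'): step: R->3, L=6; F->plug->F->R->D->L->F->refl->H->L'->E->R'->H->plug->H
Char 2 ('H'): step: R->4, L=6; H->plug->H->R->A->L->D->refl->A->L'->G->R'->D->plug->D
Char 3 ('D'): step: R->5, L=6; D->plug->D->R->B->L->C->refl->B->L'->F->R'->C->plug->B
Char 4 ('D'): step: R->6, L=6; D->plug->D->R->H->L->E->refl->G->L'->C->R'->A->plug->E
Char 5 ('H'): step: R->7, L=6; H->plug->H->R->B->L->C->refl->B->L'->F->R'->E->plug->A
Char 6 ('G'): step: R->0, L->7 (L advanced); G->plug->G->R->A->L->B->refl->C->L'->H->R'->C->plug->B
Char 7 ('H'): step: R->1, L=7; H->plug->H->R->F->L->H->refl->F->L'->B->R'->G->plug->G
Char 8 ('B'): step: R->2, L=7; B->plug->C->R->H->L->C->refl->B->L'->A->R'->F->plug->F
Final: ciphertext=HDBEABGF, RIGHT=2, LEFT=7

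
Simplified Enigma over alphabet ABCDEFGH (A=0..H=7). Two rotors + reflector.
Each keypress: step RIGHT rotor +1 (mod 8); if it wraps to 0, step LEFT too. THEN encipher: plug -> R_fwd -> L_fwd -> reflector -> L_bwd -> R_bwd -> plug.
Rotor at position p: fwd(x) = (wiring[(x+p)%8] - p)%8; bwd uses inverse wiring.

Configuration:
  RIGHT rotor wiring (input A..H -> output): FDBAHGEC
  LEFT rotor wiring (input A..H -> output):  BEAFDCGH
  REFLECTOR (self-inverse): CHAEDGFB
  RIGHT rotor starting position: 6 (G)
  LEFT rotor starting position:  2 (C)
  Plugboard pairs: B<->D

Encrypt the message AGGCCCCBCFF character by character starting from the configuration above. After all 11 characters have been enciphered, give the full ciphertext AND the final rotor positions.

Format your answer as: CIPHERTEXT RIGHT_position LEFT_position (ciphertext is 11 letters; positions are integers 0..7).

Char 1 ('A'): step: R->7, L=2; A->plug->A->R->D->L->A->refl->C->L'->H->R'->G->plug->G
Char 2 ('G'): step: R->0, L->3 (L advanced); G->plug->G->R->E->L->E->refl->D->L'->D->R'->B->plug->D
Char 3 ('G'): step: R->1, L=3; G->plug->G->R->B->L->A->refl->C->L'->A->R'->B->plug->D
Char 4 ('C'): step: R->2, L=3; C->plug->C->R->F->L->G->refl->F->L'->H->R'->A->plug->A
Char 5 ('C'): step: R->3, L=3; C->plug->C->R->D->L->D->refl->E->L'->E->R'->B->plug->D
Char 6 ('C'): step: R->4, L=3; C->plug->C->R->A->L->C->refl->A->L'->B->R'->E->plug->E
Char 7 ('C'): step: R->5, L=3; C->plug->C->R->F->L->G->refl->F->L'->H->R'->B->plug->D
Char 8 ('B'): step: R->6, L=3; B->plug->D->R->F->L->G->refl->F->L'->H->R'->C->plug->C
Char 9 ('C'): step: R->7, L=3; C->plug->C->R->E->L->E->refl->D->L'->D->R'->A->plug->A
Char 10 ('F'): step: R->0, L->4 (L advanced); F->plug->F->R->G->L->E->refl->D->L'->D->R'->B->plug->D
Char 11 ('F'): step: R->1, L=4; F->plug->F->R->D->L->D->refl->E->L'->G->R'->D->plug->B
Final: ciphertext=GDDADEDCADB, RIGHT=1, LEFT=4

Answer: GDDADEDCADB 1 4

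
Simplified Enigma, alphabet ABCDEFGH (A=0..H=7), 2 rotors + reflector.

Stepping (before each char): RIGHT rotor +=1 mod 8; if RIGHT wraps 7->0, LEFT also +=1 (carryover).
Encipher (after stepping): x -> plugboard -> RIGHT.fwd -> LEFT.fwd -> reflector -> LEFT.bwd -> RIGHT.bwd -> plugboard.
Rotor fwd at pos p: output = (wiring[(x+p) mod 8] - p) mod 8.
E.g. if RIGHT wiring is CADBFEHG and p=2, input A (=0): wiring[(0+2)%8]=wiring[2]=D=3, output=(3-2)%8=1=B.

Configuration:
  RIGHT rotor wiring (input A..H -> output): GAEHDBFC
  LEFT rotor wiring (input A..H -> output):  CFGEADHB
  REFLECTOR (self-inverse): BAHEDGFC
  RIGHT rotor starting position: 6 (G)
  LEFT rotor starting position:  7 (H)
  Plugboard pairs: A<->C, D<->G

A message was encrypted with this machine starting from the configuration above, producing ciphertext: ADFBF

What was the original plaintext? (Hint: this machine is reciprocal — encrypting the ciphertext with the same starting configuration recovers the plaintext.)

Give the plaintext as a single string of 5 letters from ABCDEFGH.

Char 1 ('A'): step: R->7, L=7; A->plug->C->R->B->L->D->refl->E->L'->G->R'->H->plug->H
Char 2 ('D'): step: R->0, L->0 (L advanced); D->plug->G->R->F->L->D->refl->E->L'->D->R'->E->plug->E
Char 3 ('F'): step: R->1, L=0; F->plug->F->R->E->L->A->refl->B->L'->H->R'->A->plug->C
Char 4 ('B'): step: R->2, L=0; B->plug->B->R->F->L->D->refl->E->L'->D->R'->E->plug->E
Char 5 ('F'): step: R->3, L=0; F->plug->F->R->D->L->E->refl->D->L'->F->R'->G->plug->D

Answer: HECED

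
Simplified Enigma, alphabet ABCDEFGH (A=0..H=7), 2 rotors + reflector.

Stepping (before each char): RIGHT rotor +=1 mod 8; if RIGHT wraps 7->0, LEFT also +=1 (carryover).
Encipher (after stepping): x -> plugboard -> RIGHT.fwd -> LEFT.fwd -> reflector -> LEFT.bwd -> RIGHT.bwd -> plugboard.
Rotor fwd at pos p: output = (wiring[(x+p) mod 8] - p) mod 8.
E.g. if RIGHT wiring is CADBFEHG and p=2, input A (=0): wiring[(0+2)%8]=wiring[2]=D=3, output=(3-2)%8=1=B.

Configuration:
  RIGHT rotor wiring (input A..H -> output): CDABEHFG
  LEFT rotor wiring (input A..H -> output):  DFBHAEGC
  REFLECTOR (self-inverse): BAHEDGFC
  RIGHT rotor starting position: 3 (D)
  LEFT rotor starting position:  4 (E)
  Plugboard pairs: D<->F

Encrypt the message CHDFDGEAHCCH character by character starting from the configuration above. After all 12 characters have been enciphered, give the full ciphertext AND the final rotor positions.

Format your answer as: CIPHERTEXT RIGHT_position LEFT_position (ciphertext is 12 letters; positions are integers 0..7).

Char 1 ('C'): step: R->4, L=4; C->plug->C->R->B->L->A->refl->B->L'->F->R'->H->plug->H
Char 2 ('H'): step: R->5, L=4; H->plug->H->R->H->L->D->refl->E->L'->A->R'->B->plug->B
Char 3 ('D'): step: R->6, L=4; D->plug->F->R->D->L->G->refl->F->L'->G->R'->G->plug->G
Char 4 ('F'): step: R->7, L=4; F->plug->D->R->B->L->A->refl->B->L'->F->R'->F->plug->D
Char 5 ('D'): step: R->0, L->5 (L advanced); D->plug->F->R->H->L->D->refl->E->L'->F->R'->G->plug->G
Char 6 ('G'): step: R->1, L=5; G->plug->G->R->F->L->E->refl->D->L'->H->R'->B->plug->B
Char 7 ('E'): step: R->2, L=5; E->plug->E->R->D->L->G->refl->F->L'->C->R'->C->plug->C
Char 8 ('A'): step: R->3, L=5; A->plug->A->R->G->L->C->refl->H->L'->A->R'->G->plug->G
Char 9 ('H'): step: R->4, L=5; H->plug->H->R->F->L->E->refl->D->L'->H->R'->F->plug->D
Char 10 ('C'): step: R->5, L=5; C->plug->C->R->B->L->B->refl->A->L'->E->R'->G->plug->G
Char 11 ('C'): step: R->6, L=5; C->plug->C->R->E->L->A->refl->B->L'->B->R'->H->plug->H
Char 12 ('H'): step: R->7, L=5; H->plug->H->R->G->L->C->refl->H->L'->A->R'->G->plug->G
Final: ciphertext=HBGDGBCGDGHG, RIGHT=7, LEFT=5

Answer: HBGDGBCGDGHG 7 5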